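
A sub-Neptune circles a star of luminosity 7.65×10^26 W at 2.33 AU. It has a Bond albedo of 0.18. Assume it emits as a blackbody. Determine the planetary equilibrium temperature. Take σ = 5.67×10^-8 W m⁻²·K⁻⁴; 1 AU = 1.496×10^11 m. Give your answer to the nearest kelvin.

206 K

Orbital distance: d = 2.33 AU = 3.486×10^11 m.
Spreading L over a sphere of radius d: S = 7.65×10^26/(4π·3.49×10^11²) = 501.0 W m⁻².
Absorbed flux (global mean): S(1−α)/4 = 501.0·0.82/4 = 102.7 W m⁻².
Balancing against σT⁴: T = (102.7/5.67×10⁻⁸)^(1/4) = 206.3 K.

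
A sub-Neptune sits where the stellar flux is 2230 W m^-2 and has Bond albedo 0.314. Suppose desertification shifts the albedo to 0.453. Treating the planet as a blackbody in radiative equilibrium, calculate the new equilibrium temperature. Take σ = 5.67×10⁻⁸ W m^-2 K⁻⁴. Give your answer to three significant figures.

271 K

T₂ = [S(1−α₂)/(4σ)]^(1/4) = [2230·0.547/(4σ)]^(1/4) = 270.8 K.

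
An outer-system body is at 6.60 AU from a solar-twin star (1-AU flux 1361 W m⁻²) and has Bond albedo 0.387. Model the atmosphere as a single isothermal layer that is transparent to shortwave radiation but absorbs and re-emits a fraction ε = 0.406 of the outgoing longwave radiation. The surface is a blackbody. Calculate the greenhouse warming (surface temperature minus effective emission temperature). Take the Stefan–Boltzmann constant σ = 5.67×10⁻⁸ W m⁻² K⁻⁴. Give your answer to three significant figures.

By the inverse-square law, S = 1361/6.60² = 31.24 W m⁻².
At the top of the atmosphere, σT_e⁴ = S(1−α)/4 = 4.788 W m⁻², giving T_e = 95.86 K.
Surface balance with a leaky layer gives σT_s⁴ = σT_e⁴·2/(2−ε), so T_s = T_e·[2/(2−0.406)]^(1/4) = 101.5 K.
Greenhouse warming: T_s − T_e = 5.595 K.

5.59 K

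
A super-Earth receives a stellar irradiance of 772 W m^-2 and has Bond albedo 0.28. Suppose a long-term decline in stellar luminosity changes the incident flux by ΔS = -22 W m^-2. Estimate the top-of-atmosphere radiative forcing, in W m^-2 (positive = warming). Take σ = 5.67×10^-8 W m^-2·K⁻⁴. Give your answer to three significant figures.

-3.96 W m^-2

Only a fraction (1−α) is absorbed and it's spread over 4πR², so ΔF = (1−α)ΔS/4 = -3.960 W m^-2.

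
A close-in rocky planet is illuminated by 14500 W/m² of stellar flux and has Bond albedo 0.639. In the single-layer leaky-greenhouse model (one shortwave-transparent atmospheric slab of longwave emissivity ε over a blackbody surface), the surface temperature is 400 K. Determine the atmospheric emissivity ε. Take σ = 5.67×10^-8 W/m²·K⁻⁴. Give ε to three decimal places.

0.197

TOA balance gives T_e = 389.8 K.
Inverting T_s⁴ = 2T_e⁴/(2−ε): (T_e/T_s)⁴ = 0.9016, so ε = 2(1 − 0.9016) = 0.1969.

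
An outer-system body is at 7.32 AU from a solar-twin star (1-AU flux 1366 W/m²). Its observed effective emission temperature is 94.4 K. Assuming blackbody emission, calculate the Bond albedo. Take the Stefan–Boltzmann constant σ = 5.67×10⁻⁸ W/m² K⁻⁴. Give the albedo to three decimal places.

0.294

Irradiance scales as 1/d², so S = 1366 W/m² × (1/7.32)² = 25.49 W/m².
From σT⁴ = S(1−α)/4 we invert for α: 1−α = 4σT⁴/S.
4σT⁴ = 4·5.67×10⁻⁸·(94.4)⁴ = 18.01 W/m².
1−α = 18.01/25.49 = 0.7065, so α = 0.2935.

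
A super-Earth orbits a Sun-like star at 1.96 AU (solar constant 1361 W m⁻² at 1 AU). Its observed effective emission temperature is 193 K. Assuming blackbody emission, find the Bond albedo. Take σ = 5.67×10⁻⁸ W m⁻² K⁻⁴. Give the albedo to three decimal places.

0.112

Flux at the orbit: S = 1361/(1.96)² = 354.3 W m⁻².
From σT⁴ = S(1−α)/4 we invert for α: 1−α = 4σT⁴/S.
4σT⁴ = 4·5.67×10⁻⁸·(193)⁴ = 314.7 W m⁻².
Hence α = 1 − 314.7/354.3 = 0.1118.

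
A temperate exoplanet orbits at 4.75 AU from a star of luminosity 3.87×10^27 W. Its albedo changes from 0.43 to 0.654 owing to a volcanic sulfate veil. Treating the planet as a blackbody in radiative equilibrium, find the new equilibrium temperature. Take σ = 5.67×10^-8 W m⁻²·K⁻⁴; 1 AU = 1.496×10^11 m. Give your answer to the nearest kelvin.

175 K

Orbital distance: d = 4.75 AU = 7.106×10^11 m.
Flux at the orbit: S = L/(4πd²) = 3.87×10^27/(4π·(7.11×10^11)²) = 609.9 W m⁻².
T₂ = [S(1−α₂)/(4σ)]^(1/4) = [609.9·0.346/(4σ)]^(1/4) = 174.7 K.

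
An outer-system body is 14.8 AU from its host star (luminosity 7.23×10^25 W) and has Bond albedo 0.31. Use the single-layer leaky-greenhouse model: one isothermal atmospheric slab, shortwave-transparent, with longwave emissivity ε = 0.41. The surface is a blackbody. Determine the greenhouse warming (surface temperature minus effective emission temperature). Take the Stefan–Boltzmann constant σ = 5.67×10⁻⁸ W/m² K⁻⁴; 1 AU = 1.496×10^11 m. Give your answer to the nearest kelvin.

3 K

d = 14.8 × 1.496×10^11 m = 2.214×10^12 m.
Spreading L over a sphere of radius d: S = 7.23×10^25/(4π·2.21×10^12²) = 1.174 W/m².
At the top of the atmosphere, σT_e⁴ = S(1−α)/4 = 0.2025 W/m², giving T_e = 43.47 K.
The surface balance (absorbed SW + ε·downward IR = σT_s⁴) with T_a⁴ = T_s⁴/2 reduces to T_s = T_e·[2/(2−ε)]^¼ = 46.04 K.
The atmosphere warms the surface by 2.566 K.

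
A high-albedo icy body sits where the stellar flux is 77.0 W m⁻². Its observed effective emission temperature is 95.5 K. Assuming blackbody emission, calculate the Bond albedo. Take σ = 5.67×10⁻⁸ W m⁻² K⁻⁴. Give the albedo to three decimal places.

Rearranging the radiative balance, α = 1 − 4σT⁴/S.
4σT⁴ = 4·5.67×10⁻⁸·(95.5)⁴ = 18.86 W m⁻².
1−α = 18.86/77.00 = 0.2450, so α = 0.7550.

0.755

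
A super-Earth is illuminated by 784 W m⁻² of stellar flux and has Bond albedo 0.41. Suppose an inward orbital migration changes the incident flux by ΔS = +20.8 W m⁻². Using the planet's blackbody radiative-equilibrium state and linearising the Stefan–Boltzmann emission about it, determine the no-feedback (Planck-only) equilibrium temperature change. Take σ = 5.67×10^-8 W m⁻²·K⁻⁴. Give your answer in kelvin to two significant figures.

1.4 K

Unperturbed T_e = [784.0·(1−0.41)/(4σ)]^¼ = 212.5 K.
TOA radiative forcing: ΔF = (1−α)ΔS/4 = 0.59·(+20.8)/4 = 3.068 W m⁻².
The Planck feedback parameter is 4σT_e³ = 2.177 W m⁻²/K.
So ΔT₀ = 3.068/2.177 = 1.41 K.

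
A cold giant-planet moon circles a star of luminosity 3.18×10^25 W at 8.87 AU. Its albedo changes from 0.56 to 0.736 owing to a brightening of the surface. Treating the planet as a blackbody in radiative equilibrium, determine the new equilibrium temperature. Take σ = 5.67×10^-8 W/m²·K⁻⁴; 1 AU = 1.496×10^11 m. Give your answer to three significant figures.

36.0 kelvin

d = 8.87 × 1.496×10^11 m = 1.327×10^12 m.
Flux at the orbit: S = L/(4πd²) = 3.18×10^25/(4π·(1.33×10^12)²) = 1.437 W/m².
With the new albedo, S(1−α₂)/4 = 0.09485 W/m², so T₂ = 35.96 K.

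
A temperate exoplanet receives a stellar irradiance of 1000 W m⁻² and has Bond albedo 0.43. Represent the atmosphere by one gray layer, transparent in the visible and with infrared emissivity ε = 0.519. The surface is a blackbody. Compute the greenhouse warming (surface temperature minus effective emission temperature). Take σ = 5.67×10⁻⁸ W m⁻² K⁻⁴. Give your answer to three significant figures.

17.5 K

The planet radiates to space at T_e = [S(1−α)/(4σ)]^(1/4) = 223.9 K.
The surface balance (absorbed SW + ε·downward IR = σT_s⁴) with T_a⁴ = T_s⁴/2 reduces to T_s = T_e·[2/(2−ε)]^¼ = 241.4 K.
Greenhouse warming: T_s − T_e = 17.46 K.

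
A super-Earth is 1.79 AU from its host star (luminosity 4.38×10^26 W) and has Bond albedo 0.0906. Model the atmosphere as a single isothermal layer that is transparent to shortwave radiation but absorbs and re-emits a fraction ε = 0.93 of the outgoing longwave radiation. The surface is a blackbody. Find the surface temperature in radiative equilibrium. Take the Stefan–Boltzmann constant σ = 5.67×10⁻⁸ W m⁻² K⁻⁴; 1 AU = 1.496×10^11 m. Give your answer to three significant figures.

246 K

d = 1.79 × 1.496×10^11 m = 2.678×10^11 m.
S = L/(4πd²) = 486.1 W m⁻².
At the top of the atmosphere, σT_e⁴ = S(1−α)/4 = 110.5 W m⁻², giving T_e = 210.1 K.
Surface balance with a leaky layer gives σT_s⁴ = σT_e⁴·2/(2−ε), so T_s = T_e·[2/(2−0.93)]^(1/4) = 245.7 K.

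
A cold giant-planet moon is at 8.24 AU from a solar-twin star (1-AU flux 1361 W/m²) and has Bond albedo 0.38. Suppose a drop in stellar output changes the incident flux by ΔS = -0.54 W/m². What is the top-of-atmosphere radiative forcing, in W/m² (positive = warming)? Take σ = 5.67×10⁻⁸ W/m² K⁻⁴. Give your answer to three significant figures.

By the inverse-square law, S = 1361/8.24² = 20.04 W/m².
Only a fraction (1−α) is absorbed and it's spread over 4πR², so ΔF = (1−α)ΔS/4 = -0.08370 W/m².

-0.0837 W/m²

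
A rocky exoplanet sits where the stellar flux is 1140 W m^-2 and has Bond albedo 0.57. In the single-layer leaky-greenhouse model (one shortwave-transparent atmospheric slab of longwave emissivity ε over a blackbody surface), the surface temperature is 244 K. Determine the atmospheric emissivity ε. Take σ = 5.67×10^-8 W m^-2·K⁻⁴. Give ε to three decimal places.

First, T_e = [1140·(1−0.57)/(4σ)]^(1/4) = 215.6 K.
Since (2−ε)/2 = (T_e/T_s)⁴ = 0.6098, ε = 0.7804.

0.780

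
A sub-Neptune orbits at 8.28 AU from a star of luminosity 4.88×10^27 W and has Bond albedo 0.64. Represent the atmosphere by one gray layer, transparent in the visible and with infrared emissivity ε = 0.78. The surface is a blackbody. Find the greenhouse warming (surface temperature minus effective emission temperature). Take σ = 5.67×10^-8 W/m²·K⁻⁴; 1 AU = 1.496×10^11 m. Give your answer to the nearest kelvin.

d = 8.28 × 1.496×10^11 m = 1.239×10^12 m.
S = L/(4πd²) = 253.1 W/m².
The planet radiates to space at T_e = [S(1−α)/(4σ)]^(1/4) = 141.6 K.
Surface balance with a leaky layer gives σT_s⁴ = σT_e⁴·2/(2−ε), so T_s = T_e·[2/(2−0.78)]^(1/4) = 160.2 K.
Greenhouse warming: T_s − T_e = 18.62 K.

19 K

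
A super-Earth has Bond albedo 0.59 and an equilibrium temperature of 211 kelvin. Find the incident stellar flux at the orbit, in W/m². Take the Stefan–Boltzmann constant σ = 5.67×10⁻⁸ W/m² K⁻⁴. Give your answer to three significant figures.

Invert the energy balance for S: S = 4σT⁴/(1−α).
The emitted flux is σT⁴ = 112.4 W/m².
So S = 4×112.4/(1−0.59) = 1096 W/m².

1100 W/m²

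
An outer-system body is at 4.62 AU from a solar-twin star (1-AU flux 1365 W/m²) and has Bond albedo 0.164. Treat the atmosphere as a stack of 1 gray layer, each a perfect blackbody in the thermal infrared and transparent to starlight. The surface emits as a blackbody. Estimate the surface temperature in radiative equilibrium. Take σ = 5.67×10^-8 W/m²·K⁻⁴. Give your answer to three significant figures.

147 K

Irradiance scales as 1/d², so S = 1365 W/m² × (1/4.62)² = 63.95 W/m².
Top-of-atmosphere balance: σT_e⁴ = S(1−α)/4 = 13.37 W/m² → T_e = 123.9 K.
Layer-by-layer balance gives σT_s⁴ = (N+1)σT_e⁴, so T_s = 2^¼·123.9 = 147.4 K.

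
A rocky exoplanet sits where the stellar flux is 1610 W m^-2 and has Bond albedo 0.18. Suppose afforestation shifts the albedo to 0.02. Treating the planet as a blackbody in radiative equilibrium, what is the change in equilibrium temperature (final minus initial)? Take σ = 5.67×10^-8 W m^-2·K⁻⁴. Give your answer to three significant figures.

12.6 kelvin

Initial: T₁ = [S(1−0.18)/(4σ)]^(1/4) = 276.2 K.
With α = 0.02, T₂ = 288.8 K.
Change: 288.8 − 276.2 = 12.59 K.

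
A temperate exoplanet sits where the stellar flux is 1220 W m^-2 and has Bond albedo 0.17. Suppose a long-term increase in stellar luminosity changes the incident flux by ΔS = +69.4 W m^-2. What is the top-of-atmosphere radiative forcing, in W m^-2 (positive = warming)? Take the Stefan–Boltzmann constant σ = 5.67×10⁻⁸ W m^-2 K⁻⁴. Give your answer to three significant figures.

14.4 W m^-2

Only a fraction (1−α) is absorbed and it's spread over 4πR², so ΔF = (1−α)ΔS/4 = 14.40 W m^-2.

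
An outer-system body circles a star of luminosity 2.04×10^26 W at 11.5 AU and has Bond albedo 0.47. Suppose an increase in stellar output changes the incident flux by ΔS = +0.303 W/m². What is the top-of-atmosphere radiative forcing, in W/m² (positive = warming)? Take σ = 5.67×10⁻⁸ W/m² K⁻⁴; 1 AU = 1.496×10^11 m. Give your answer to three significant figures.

0.0401 W/m²

Orbital distance: d = 11.5 AU = 1.720×10^12 m.
Flux at the orbit: S = L/(4πd²) = 2.04×10^26/(4π·(1.72×10^12)²) = 5.485 W/m².
ΔF = Δ[S(1−α)]/4 = (1−0.47)·+0.303/4 = 0.04015 W/m².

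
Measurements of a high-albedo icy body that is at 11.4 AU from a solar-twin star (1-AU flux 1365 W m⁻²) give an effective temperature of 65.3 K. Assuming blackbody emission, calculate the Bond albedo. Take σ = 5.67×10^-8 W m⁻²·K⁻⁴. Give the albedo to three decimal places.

Irradiance scales as 1/d², so S = 1365 W m⁻² × (1/11.4)² = 10.50 W m⁻².
Rearranging the radiative balance, α = 1 − 4σT⁴/S.
σT⁴ = 1.031 W m⁻², so 4σT⁴ = 4.124 W m⁻².
1−α = 4.124/10.50 = 0.3926, so α = 0.6074.

0.607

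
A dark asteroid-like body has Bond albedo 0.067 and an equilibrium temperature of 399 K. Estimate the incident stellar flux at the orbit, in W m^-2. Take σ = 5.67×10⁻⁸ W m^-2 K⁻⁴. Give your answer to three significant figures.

From S(1−α)/4 = σT⁴: S = 4σT⁴/(1−α).
σT⁴ = 5.67×10⁻⁸·(399)⁴ = 1437 W m^-2.
So S = 4×1437/(1−0.067) = 6161 W m^-2.

6160 W m^-2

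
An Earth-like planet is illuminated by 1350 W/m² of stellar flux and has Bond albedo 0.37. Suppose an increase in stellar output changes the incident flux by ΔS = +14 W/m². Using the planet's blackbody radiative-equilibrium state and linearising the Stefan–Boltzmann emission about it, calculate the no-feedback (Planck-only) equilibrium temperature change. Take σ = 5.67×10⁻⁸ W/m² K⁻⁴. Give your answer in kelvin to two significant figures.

0.64 K

The baseline emission temperature is T_e = 247.5 K.
TOA radiative forcing: ΔF = (1−α)ΔS/4 = 0.63·(+14)/4 = 2.205 W/m².
Planck response: λ_P = 4σT_e³ = 4·5.67×10⁻⁸·(247.5)³ = 3.437 W/m²/K.
So ΔT₀ = 2.205/3.437 = 0.642 K.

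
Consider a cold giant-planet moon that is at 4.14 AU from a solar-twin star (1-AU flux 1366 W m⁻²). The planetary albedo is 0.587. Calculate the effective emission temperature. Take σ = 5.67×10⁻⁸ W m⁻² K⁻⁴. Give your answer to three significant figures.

110 kelvin

By the inverse-square law, S = 1366/4.14² = 79.70 W m⁻².
The planet absorbs (1−α)S over its disc πR² and re-emits over 4πR², so the mean absorbed flux is (1−0.587)·79.70/4 = 8.229 W m⁻².
In equilibrium σT⁴ equals this, so T = 109.8 K.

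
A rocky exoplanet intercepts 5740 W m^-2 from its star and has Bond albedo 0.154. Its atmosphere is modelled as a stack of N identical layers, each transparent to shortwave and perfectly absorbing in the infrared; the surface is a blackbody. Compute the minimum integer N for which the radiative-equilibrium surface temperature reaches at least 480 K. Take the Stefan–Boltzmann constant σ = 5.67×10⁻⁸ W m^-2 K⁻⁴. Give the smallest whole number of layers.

2

OLR = S(1−α)/4 = 1214 W m^-2; the top layer radiates at T_e = 382.5 K.
Since T_s⁴ = (N+1)T_e⁴, we need N ≥ (T_s/T_e)⁴ − 1 = 1.479.
Rounding up, N = 2.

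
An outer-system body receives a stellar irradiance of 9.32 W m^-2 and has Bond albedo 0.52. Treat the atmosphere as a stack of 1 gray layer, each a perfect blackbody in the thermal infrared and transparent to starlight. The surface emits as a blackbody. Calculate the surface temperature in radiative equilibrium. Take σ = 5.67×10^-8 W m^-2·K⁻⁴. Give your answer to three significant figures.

79.3 K

Top-of-atmosphere balance: σT_e⁴ = S(1−α)/4 = 1.118 W m^-2 → T_e = 66.64 K.
With N = 1 opaque layers, T_s = (N+1)^(1/4)·T_e = 2^(1/4)·66.64 = 79.25 K.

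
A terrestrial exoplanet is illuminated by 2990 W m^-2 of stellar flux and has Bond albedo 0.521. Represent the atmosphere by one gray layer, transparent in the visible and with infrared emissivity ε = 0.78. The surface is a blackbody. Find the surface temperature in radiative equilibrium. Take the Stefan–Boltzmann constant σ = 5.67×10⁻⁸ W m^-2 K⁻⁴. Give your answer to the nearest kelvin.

At the top of the atmosphere, σT_e⁴ = S(1−α)/4 = 358.1 W m^-2, giving T_e = 281.9 K.
The surface balance (absorbed SW + ε·downward IR = σT_s⁴) with T_a⁴ = T_s⁴/2 reduces to T_s = T_e·[2/(2−ε)]^¼ = 319.0 K.

319 K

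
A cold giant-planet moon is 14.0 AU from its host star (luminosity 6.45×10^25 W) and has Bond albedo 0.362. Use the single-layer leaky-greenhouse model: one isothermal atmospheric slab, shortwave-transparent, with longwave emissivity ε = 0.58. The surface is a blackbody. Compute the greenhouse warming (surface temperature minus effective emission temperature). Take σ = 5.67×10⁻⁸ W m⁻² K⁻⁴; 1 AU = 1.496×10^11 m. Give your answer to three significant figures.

3.81 K

Orbital distance: d = 14.0 AU = 2.094×10^12 m.
Spreading L over a sphere of radius d: S = 6.45×10^25/(4π·2.09×10^12²) = 1.170 W m⁻².
The planet radiates to space at T_e = [S(1−α)/(4σ)]^(1/4) = 42.59 K.
The surface balance (absorbed SW + ε·downward IR = σT_s⁴) with T_a⁴ = T_s⁴/2 reduces to T_s = T_e·[2/(2−ε)]^¼ = 46.40 K.
The atmosphere warms the surface by 3.808 K.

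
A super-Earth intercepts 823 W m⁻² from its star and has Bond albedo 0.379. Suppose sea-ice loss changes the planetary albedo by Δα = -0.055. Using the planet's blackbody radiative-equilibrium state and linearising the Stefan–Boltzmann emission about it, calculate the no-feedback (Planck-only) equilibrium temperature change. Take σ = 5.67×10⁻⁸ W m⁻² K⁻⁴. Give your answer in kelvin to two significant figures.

4.8 K

Reference equilibrium: T_e = [S(1−α)/(4σ)]^(1/4) = 217.9 K.
The change in absorbed flux is Δ[S(1−α)/4] = −SΔα/4 = 11.32 W m⁻².
The Planck feedback parameter is 4σT_e³ = 2.346 W m⁻²/K.
ΔT₀ = ΔF/λ_P = 11.32/2.346 = 4.82 K.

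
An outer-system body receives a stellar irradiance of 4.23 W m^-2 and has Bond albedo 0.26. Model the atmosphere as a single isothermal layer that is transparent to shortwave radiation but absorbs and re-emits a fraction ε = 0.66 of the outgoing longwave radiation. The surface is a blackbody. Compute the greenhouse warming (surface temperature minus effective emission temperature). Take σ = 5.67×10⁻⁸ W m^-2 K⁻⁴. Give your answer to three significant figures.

6.42 K

Effective emission temperature (TOA balance): σT_e⁴ = S(1−α)/4 = 0.7826 W m^-2 → T_e = 60.95 K.
Surface balance with a leaky layer gives σT_s⁴ = σT_e⁴·2/(2−ε), so T_s = T_e·[2/(2−0.66)]^(1/4) = 67.37 K.
Greenhouse warming: T_s − T_e = 6.418 K.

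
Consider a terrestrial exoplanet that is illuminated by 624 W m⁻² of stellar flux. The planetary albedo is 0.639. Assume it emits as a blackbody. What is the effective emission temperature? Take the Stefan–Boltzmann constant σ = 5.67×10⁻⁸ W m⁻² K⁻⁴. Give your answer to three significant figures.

178 kelvin

Absorbed flux (global mean): S(1−α)/4 = 624.0·0.361/4 = 56.32 W m⁻².
Set σT⁴ = 56.32 → T = (56.32/σ)^(1/4) = 177.5 K.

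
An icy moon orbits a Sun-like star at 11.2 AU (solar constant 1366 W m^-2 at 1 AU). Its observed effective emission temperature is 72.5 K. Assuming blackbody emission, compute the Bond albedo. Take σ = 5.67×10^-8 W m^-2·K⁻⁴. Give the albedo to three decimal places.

0.425

Irradiance scales as 1/d², so S = 1366 W m^-2 × (1/11.2)² = 10.89 W m^-2.
Energy balance: S(1−α)/4 = σT⁴, so 1−α = 4σT⁴/S.
4σT⁴ = 4·5.67×10⁻⁸·(72.5)⁴ = 6.266 W m^-2.
1−α = 6.266/10.89 = 0.5754, so α = 0.4246.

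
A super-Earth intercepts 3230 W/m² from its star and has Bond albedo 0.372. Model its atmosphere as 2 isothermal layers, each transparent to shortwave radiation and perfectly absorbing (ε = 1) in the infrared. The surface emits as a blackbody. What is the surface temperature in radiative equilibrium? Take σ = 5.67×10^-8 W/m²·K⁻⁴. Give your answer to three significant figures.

Top-of-atmosphere balance: σT_e⁴ = S(1−α)/4 = 507.1 W/m² → T_e = 307.5 K.
Layer-by-layer balance gives σT_s⁴ = (N+1)σT_e⁴, so T_s = 3^¼·307.5 = 404.7 K.

405 K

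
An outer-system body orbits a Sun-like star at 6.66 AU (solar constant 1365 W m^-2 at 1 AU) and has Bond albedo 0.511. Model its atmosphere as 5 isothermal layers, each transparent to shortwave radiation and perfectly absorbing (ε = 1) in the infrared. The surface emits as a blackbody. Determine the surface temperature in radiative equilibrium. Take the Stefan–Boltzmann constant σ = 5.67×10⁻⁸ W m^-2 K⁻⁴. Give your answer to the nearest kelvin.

Flux at the orbit: S = 1365/(6.66)² = 30.77 W m^-2.
Top-of-atmosphere balance: σT_e⁴ = S(1−α)/4 = 3.762 W m^-2 → T_e = 90.25 K.
For an N-layer opaque stack, T_s⁴ = (N+1)T_e⁴, hence T_s = (6)^(1/4)×90.25 K = 141.3 K.

141 K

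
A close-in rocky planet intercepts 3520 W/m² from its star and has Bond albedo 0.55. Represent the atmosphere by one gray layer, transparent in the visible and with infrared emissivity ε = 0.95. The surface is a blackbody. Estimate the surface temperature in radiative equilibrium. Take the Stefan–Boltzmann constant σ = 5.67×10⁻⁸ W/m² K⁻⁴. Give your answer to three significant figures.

340 K

Effective emission temperature (TOA balance): σT_e⁴ = S(1−α)/4 = 396.0 W/m² → T_e = 289.1 K.
The surface balance (absorbed SW + ε·downward IR = σT_s⁴) with T_a⁴ = T_s⁴/2 reduces to T_s = T_e·[2/(2−ε)]^¼ = 339.6 K.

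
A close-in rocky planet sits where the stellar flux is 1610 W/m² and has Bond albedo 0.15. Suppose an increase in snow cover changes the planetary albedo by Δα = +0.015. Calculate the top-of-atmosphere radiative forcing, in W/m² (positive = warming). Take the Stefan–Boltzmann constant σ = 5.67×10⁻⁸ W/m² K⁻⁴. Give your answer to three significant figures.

ΔF = −(S/4)Δα = −(1610/4)×(+0.015) = -6.037 W/m².

-6.04 W/m²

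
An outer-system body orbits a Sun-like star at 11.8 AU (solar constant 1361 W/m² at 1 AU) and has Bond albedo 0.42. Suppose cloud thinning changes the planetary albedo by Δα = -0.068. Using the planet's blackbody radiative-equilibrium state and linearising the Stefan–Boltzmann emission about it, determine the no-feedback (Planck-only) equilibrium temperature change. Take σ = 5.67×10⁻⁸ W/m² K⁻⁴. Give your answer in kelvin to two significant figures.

By the inverse-square law, S = 1361/11.8² = 9.774 W/m².
Unperturbed T_e = [9.774·(1−0.42)/(4σ)]^¼ = 70.71 K.
The change in absorbed flux is Δ[S(1−α)/4] = −SΔα/4 = 0.1662 W/m².
Planck response: λ_P = 4σT_e³ = 4·5.67×10⁻⁸·(70.71)³ = 0.08018 W/m²/K.
ΔT₀ = ΔF/λ_P = 0.1662/0.08018 = 2.07 K.

2.1 kelvin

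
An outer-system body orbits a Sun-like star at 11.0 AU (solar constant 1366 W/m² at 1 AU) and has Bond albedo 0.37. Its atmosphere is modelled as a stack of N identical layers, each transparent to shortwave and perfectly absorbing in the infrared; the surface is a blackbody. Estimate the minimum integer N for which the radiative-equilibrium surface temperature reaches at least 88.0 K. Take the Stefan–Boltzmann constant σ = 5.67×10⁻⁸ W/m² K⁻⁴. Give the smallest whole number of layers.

By the inverse-square law, S = 1366/11.0² = 11.29 W/m².
OLR = S(1−α)/4 = 1.778 W/m²; the top layer radiates at T_e = 74.83 K.
T_s = (N+1)^(1/4)·T_e ≥ 88.0 K requires N+1 ≥ (T_s/T_e)⁴ = (88.0/74.83)⁴ = 1.912.
Rounding up, N = 1.

1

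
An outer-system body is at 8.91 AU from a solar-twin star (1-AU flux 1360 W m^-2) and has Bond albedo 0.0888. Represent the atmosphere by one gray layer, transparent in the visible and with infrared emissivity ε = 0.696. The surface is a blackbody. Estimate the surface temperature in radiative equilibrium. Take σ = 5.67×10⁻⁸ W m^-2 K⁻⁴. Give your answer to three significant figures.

101 K

Irradiance scales as 1/d², so S = 1360 W m^-2 × (1/8.91)² = 17.13 W m^-2.
The planet radiates to space at T_e = [S(1−α)/(4σ)]^(1/4) = 91.08 K.
For a single slab of emissivity ε, T_s⁴ = 2T_e⁴/(2−ε); thus T_s = 91.08·(1.534)^(1/4) = 101.4 K.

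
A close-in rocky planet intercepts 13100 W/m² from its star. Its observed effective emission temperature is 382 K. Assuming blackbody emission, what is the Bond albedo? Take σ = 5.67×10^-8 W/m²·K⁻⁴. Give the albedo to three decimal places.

0.631

Rearranging the radiative balance, α = 1 − 4σT⁴/S.
σT⁴ = 1207 W/m², so 4σT⁴ = 4829 W/m².
1−α = 4829/13100 = 0.3687, so α = 0.6313.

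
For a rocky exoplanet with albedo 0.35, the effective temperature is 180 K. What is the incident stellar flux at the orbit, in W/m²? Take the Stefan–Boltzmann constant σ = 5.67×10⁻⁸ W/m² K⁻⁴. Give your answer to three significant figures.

366 W/m²

From S(1−α)/4 = σT⁴: S = 4σT⁴/(1−α).
σT⁴ = 5.67×10⁻⁸·(180)⁴ = 59.52 W/m².
So S = 4×59.52/(1−0.35) = 366.3 W/m².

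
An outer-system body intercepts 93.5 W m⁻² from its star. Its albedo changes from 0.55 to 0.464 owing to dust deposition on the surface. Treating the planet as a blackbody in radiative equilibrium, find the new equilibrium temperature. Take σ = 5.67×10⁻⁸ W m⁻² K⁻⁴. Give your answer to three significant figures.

122 kelvin

New equilibrium: T₂ = [(1−0.464)·93.50/(4σ)]^(1/4) = 121.9 K.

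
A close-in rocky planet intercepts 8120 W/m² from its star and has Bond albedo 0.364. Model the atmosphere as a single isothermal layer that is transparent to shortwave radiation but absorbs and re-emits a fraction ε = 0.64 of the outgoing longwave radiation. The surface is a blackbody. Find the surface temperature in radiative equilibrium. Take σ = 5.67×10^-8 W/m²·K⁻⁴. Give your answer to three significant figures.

428 K

The planet radiates to space at T_e = [S(1−α)/(4σ)]^(1/4) = 388.5 K.
Surface balance with a leaky layer gives σT_s⁴ = σT_e⁴·2/(2−ε), so T_s = T_e·[2/(2−0.64)]^(1/4) = 427.8 K.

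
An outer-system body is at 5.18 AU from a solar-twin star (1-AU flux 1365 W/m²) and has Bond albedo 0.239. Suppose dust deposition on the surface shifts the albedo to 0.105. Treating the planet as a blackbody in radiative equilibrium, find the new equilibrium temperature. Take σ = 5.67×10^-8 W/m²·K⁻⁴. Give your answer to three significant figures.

Irradiance scales as 1/d², so S = 1365 W/m² × (1/5.18)² = 50.87 W/m².
New equilibrium: T₂ = [(1−0.105)·50.87/(4σ)]^(1/4) = 119.0 K.

119 K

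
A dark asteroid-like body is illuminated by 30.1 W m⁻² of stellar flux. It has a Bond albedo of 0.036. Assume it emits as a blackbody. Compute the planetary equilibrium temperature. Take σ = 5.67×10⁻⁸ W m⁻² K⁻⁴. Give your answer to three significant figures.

106 K

Averaging over the sphere, the absorbed flux is S(1−α)/4 = 7.254 W m⁻².
Balancing against σT⁴: T = (7.254/5.67×10⁻⁸)^(1/4) = 106.4 K.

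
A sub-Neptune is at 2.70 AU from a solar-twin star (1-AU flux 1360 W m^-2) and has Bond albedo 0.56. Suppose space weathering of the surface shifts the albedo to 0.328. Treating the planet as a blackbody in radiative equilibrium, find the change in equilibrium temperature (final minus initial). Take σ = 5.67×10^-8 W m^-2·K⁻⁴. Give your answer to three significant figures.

By the inverse-square law, S = 1360/2.70² = 186.6 W m^-2.
With α = 0.56, T₁ = 137.9 K.
Final:   T₂ = [S(1−0.328)/(4σ)]^(1/4) = 153.3 K.
ΔT = T₂ − T₁ = 15.40 K.

15.4 K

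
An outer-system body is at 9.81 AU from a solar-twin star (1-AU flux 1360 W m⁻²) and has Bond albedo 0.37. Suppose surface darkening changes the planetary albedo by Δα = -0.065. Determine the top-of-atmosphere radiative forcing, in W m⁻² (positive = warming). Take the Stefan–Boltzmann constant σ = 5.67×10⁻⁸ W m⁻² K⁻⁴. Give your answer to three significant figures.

By the inverse-square law, S = 1360/9.81² = 14.13 W m⁻².
TOA radiative forcing: ΔF = −S·Δα/4 = −14.13·(-0.065)/4 = 0.2296 W m⁻².

0.230 W m⁻²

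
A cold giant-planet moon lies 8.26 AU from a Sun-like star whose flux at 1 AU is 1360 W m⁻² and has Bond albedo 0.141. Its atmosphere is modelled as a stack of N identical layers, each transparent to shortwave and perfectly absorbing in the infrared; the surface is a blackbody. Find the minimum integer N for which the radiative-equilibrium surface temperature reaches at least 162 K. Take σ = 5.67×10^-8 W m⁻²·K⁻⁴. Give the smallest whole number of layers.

Irradiance scales as 1/d², so S = 1360 W m⁻² × (1/8.26)² = 19.93 W m⁻².
The effective emission temperature is T_e = [S(1−α)/(4σ)]^¼ = 93.21 K.
Since T_s⁴ = (N+1)T_e⁴, we need N ≥ (T_s/T_e)⁴ − 1 = 8.123.
The minimum whole number is N = 9.

9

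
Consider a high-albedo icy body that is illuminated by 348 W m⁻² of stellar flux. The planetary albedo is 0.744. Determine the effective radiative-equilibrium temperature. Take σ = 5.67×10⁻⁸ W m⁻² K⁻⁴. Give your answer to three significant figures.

Averaging over the sphere, the absorbed flux is S(1−α)/4 = 22.27 W m⁻².
Set σT⁴ = 22.27 → T = (22.27/σ)^(1/4) = 140.8 K.

141 K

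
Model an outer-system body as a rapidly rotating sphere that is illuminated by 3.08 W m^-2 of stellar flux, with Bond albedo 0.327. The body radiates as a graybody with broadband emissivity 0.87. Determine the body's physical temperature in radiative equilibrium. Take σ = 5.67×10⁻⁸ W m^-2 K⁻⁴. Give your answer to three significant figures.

The planet absorbs (1−α)S over its disc πR² and re-emits over 4πR², so the mean absorbed flux is (1−0.327)·3.080/4 = 0.5182 W m^-2.
Radiative balance εσT⁴ = 0.5182 gives T = [0.5182/(0.87·σ)]^(1/4) = 56.93 K.

56.9 K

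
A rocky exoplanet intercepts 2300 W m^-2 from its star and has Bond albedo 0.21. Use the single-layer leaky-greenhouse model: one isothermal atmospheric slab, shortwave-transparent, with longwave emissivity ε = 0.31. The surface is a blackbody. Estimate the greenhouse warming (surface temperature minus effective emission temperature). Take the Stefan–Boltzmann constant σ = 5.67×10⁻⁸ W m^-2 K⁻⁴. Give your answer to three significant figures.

12.9 K

Effective emission temperature (TOA balance): σT_e⁴ = S(1−α)/4 = 454.2 W m^-2 → T_e = 299.2 K.
Surface balance with a leaky layer gives σT_s⁴ = σT_e⁴·2/(2−ε), so T_s = T_e·[2/(2−0.31)]^(1/4) = 312.0 K.
The atmosphere warms the surface by 12.87 K.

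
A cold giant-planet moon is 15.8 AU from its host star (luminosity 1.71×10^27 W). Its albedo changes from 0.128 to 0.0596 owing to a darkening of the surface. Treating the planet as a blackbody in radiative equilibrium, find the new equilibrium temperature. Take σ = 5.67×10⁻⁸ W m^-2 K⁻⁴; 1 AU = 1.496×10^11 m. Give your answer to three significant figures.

d = 15.8 × 1.496×10^11 m = 2.364×10^12 m.
S = L/(4πd²) = 24.36 W m^-2.
New equilibrium: T₂ = [(1−0.0596)·24.36/(4σ)]^(1/4) = 100.2 K.

100 kelvin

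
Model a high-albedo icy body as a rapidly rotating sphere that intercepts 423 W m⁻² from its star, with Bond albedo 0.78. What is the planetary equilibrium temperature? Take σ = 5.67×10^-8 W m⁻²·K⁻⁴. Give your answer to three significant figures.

142 K

The planet absorbs (1−α)S over its disc πR² and re-emits over 4πR², so the mean absorbed flux is (1−0.78)·423.0/4 = 23.26 W m⁻².
Balancing against σT⁴: T = (23.26/5.67×10⁻⁸)^(1/4) = 142.3 K.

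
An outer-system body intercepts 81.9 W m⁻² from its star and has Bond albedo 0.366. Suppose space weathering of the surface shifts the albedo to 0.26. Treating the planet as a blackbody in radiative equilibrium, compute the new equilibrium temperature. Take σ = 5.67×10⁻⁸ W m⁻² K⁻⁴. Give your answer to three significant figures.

128 K

T₂ = [S(1−α₂)/(4σ)]^(1/4) = [81.90·0.74/(4σ)]^(1/4) = 127.9 K.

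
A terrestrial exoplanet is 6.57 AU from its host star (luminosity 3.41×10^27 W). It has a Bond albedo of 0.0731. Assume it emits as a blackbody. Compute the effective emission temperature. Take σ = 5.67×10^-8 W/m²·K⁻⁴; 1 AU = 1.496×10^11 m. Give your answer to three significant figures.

184 kelvin

Orbital distance: d = 6.57 AU = 9.829×10^11 m.
S = L/(4πd²) = 280.9 W/m².
The planet absorbs (1−α)S over its disc πR² and re-emits over 4πR², so the mean absorbed flux is (1−0.0731)·280.9/4 = 65.09 W/m².
Balancing against σT⁴: T = (65.09/5.67×10⁻⁸)^(1/4) = 184.1 K.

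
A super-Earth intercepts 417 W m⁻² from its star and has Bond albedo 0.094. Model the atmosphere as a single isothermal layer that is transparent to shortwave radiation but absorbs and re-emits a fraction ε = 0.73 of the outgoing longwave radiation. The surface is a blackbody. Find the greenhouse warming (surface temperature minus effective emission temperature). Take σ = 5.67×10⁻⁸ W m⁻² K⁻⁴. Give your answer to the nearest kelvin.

At the top of the atmosphere, σT_e⁴ = S(1−α)/4 = 94.45 W m⁻², giving T_e = 202.0 K.
Surface balance with a leaky layer gives σT_s⁴ = σT_e⁴·2/(2−ε), so T_s = T_e·[2/(2−0.73)]^(1/4) = 226.3 K.
T_s − T_e = 226.3 − 202.0 = 24.29 K.

24 kelvin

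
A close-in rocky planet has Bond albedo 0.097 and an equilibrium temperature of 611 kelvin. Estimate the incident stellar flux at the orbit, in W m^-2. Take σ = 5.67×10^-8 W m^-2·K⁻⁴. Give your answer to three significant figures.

35000 W m^-2

Invert the energy balance for S: S = 4σT⁴/(1−α).
The emitted flux is σT⁴ = 7902 W m^-2.
S = 4·7902/0.903 = 35000 W m^-2.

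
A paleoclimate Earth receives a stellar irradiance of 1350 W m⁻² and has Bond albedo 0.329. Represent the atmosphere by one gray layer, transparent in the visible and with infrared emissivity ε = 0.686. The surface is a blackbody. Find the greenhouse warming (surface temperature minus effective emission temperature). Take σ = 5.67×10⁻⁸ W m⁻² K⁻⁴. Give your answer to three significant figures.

27.8 kelvin

At the top of the atmosphere, σT_e⁴ = S(1−α)/4 = 226.5 W m⁻², giving T_e = 251.4 K.
Surface balance with a leaky layer gives σT_s⁴ = σT_e⁴·2/(2−ε), so T_s = T_e·[2/(2−0.686)]^(1/4) = 279.2 K.
The atmosphere warms the surface by 27.84 K.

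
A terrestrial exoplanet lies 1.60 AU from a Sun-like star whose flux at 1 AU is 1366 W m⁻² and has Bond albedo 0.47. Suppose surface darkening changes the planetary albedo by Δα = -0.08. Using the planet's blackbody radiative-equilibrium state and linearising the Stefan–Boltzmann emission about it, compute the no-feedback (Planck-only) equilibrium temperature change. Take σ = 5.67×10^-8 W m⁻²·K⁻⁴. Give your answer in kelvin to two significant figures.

7.1 K

Irradiance scales as 1/d², so S = 1366 W m⁻² × (1/1.60)² = 533.6 W m⁻².
Reference equilibrium: T_e = [S(1−α)/(4σ)]^(1/4) = 187.9 K.
ΔF = −(S/4)Δα = −(533.6/4)×(-0.08) = 10.67 W m⁻².
The Planck feedback parameter is 4σT_e³ = 1.505 W m⁻²/K.
Hence the no-feedback warming is ΔF/(4σT_e³) = 7.09 K.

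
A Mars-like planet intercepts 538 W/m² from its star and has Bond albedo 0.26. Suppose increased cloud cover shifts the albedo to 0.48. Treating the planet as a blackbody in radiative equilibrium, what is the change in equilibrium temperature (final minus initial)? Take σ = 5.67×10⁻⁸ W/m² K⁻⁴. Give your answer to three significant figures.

-17.3 kelvin

Initial: T₁ = [S(1−0.26)/(4σ)]^(1/4) = 204.7 K.
After:  T₂ = [538.0·0.52/(4σ)]^(1/4) = 187.4 K.
ΔT = T₂ − T₁ = -17.28 K.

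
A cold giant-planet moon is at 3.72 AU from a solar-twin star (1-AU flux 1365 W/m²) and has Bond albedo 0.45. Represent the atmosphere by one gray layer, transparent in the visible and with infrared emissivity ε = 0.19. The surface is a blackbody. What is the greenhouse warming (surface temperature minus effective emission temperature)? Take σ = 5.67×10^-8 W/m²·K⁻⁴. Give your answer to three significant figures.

3.14 K

Irradiance scales as 1/d², so S = 1365 W/m² × (1/3.72)² = 98.64 W/m².
At the top of the atmosphere, σT_e⁴ = S(1−α)/4 = 13.56 W/m², giving T_e = 124.4 K.
Surface balance with a leaky layer gives σT_s⁴ = σT_e⁴·2/(2−ε), so T_s = T_e·[2/(2−0.19)]^(1/4) = 127.5 K.
The atmosphere warms the surface by 3.143 K.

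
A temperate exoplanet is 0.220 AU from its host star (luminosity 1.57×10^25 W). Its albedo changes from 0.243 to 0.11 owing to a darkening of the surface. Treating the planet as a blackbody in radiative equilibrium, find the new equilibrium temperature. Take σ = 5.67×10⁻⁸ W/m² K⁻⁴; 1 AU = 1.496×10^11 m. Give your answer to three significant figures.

259 K

Orbital distance: d = 0.220 AU = 3.291×10^10 m.
Flux at the orbit: S = L/(4πd²) = 1.57×10^25/(4π·(3.29×10^10)²) = 1153 W/m².
With the new albedo, S(1−α₂)/4 = 256.6 W/m², so T₂ = 259.4 K.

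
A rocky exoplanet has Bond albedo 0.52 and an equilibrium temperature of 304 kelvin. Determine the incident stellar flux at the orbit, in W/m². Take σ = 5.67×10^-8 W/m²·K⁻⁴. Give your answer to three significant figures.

4040 W/m²

From S(1−α)/4 = σT⁴: S = 4σT⁴/(1−α).
The emitted flux is σT⁴ = 484.3 W/m².
So S = 4×484.3/(1−0.52) = 4035 W/m².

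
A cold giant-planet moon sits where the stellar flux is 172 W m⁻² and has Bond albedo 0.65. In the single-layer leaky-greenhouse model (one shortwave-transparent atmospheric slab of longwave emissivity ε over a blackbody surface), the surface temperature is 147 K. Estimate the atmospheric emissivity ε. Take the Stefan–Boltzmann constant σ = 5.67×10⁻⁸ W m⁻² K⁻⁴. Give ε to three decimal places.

0.863

TOA balance gives T_e = 127.6 K.
T_s⁴ = T_e⁴·2/(2−ε) → ε = 2 − 2(T_e/T_s)⁴ = 2 − 2·(127.6/147)⁴ = 0.8631.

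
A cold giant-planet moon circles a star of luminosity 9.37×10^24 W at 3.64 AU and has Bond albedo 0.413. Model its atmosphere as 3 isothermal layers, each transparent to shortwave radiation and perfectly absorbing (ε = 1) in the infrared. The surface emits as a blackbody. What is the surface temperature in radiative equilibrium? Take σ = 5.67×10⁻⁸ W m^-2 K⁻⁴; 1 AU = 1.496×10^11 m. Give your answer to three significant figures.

Orbital distance: d = 3.64 AU = 5.445×10^11 m.
Flux at the orbit: S = L/(4πd²) = 9.37×10^24/(4π·(5.45×10^11)²) = 2.515 W m^-2.
The effective emission temperature is T_e = [S(1−α)/(4σ)]^¼ = 50.51 K.
Layer-by-layer balance gives σT_s⁴ = (N+1)σT_e⁴, so T_s = 4^¼·50.51 = 71.43 K.

71.4 K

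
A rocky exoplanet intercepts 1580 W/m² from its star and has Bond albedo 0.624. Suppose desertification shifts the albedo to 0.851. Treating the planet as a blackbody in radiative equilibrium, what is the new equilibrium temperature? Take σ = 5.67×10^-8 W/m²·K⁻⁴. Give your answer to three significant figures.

179 kelvin

With the new albedo, S(1−α₂)/4 = 58.86 W/m², so T₂ = 179.5 K.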